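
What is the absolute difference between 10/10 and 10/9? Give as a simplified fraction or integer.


Simplify: 10/10 = 1 and 10/9 = 10/9
Find common denominator: LCD = 9
Convert: 9/9 and 10/9
Difference = |9 - 10|/9 = 1/9
Simplified = 1/9

1/9


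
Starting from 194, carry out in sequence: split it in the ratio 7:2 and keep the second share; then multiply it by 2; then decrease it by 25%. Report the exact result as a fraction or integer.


Start with 194.
Step 1: Split 7:2, second share = 194 * 2/9 = 388/9
Step 2: Multiply by 2: 388/9 * 2 = 776/9
Step 3: Decrease by 25%: 776/9 * 75/100 = 194/3
Final result = 194/3

194/3


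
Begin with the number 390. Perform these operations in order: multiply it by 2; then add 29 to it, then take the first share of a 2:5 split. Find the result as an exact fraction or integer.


Start with 390.
Step 1: Multiply by 2: 390 * 2 = 780
Step 2: Add 29: 780+29=809; split 2:5 first = 809*2/7 = 1618/7
Final result = 1618/7

1618/7


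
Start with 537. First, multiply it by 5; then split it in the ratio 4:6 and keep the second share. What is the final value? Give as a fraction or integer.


Start with 537.
Step 1: Multiply by 5: 537 * 5 = 2685
Step 2: Split 4:6, second share = 2685 * 6/10 = 1611
Final result = 1611

1611


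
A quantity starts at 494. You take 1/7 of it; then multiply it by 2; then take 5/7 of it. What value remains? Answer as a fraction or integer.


Start with 494.
Step 1: Take 1/7: 494 * 1/7 = 494/7
Step 2: Multiply by 2: 494/7 * 2 = 988/7
Step 3: Take 5/7: 988/7 * 5/7 = 4940/49
Final result = 4940/49

4940/49


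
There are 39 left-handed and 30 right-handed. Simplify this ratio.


Find GCD(39, 30)
GCD = 3
Divide both by 3: 39/3 = 13, 30/3 = 10
Simplified ratio = 13:10

13:10


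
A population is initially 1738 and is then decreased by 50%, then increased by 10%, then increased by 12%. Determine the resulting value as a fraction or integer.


Start: 1738
Step 1: decrease by 50% => multiply by 50/100
  1738 * 50/100 = 869
Step 2: increase by 10% => multiply by 110/100
  869 * 110/100 = 9559/10
Step 3: increase by 12% => multiply by 112/100
  9559/10 * 112/100 = 133826/125
Final value = 133826/125

133826/125


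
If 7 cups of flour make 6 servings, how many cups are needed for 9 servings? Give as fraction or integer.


Original: 7 cups for 6 servings
Target servings = 9
Scaling factor = 9/6
New amount = 7 * 9/6
= 63/6
= 21/2 cups

21/2


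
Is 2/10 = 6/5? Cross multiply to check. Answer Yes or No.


Cross multiply to check 2/10 = 6/5
Left cross product: 2 * 5 = 10
Right cross product: 10 * 6 = 60
10 != 60
Not equal, so proportions differ => No

No


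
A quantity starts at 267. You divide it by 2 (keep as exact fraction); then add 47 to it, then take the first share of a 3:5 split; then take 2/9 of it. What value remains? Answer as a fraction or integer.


Start with 267.
Step 1: Divide by 2: 267 / 2 = 267/2
Step 2: Add 47: 267/2+47=361/2; split 3:5 first = 361/2*3/8 = 1083/16
Step 3: Take 2/9: 1083/16 * 2/9 = 361/24
Final result = 361/24

361/24


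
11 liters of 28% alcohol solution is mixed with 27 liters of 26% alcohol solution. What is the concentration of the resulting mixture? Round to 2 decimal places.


Solute in mixture 1 = 28% of 11 L = 11*28/100 = 77/25 L
Solute in mixture 2 = 26% of 27 L = 27*26/100 = 351/50 L
Total solute = 77/25 + 351/50 = 101/10 L
Total volume = 11 + 27 = 38 L
Final concentration = 101/10/38 * 100 = 26.58%

26.58


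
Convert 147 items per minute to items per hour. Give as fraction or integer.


Converting from per minute to per hour
Rate = 147 items per minute
Multiply by 60: 147 * 60
= 8820 items per hour

8820


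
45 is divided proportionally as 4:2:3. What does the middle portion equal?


Ratio = 4:2:3
Total parts = 4 + 2 + 3 = 9
Value per part = 45 / 9 = 5
First share = 4 * 5 = 20
Middle share = 2 * 5 = 10
Third share = 3 * 5 = 15

10


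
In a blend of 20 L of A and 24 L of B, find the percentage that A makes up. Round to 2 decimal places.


Volume of A = 20 L
Volume of B = 24 L
Total volume = 20 + 24 = 44 L
Percentage of A = (20/44) * 100
= 45.45%

45.45


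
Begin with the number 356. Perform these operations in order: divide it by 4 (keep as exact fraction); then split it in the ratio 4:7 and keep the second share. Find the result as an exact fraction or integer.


Start with 356.
Step 1: Divide by 4: 356 / 4 = 89
Step 2: Split 4:7, second share = 89 * 7/11 = 623/11
Final result = 623/11

623/11


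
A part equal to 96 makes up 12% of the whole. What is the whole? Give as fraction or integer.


Given: 96 is 12% of the whole
Set up: 96 = 12/100 * whole
whole = 96 * 100 / 12
whole = 9600 / 12
whole = 800

800


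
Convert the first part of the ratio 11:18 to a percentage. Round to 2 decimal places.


Total parts = 11 + 18 = 29
First part fraction = 11/29
Percentage = (11/29) * 100
= 0.37931 * 100
= 37.93%

37.93


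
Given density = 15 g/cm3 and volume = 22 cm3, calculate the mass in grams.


Using mass = density * volume
Density = 15 g/cm3
Volume = 22 cm3
Mass = 15 * 22
= 330 g

330


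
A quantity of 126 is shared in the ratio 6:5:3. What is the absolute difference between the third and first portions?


Total parts = 6 + 5 + 3 = 14
Value per part = 126 / 14 = 9
Shares: 6*9=54, 5*9=45, 3*9=27
Third share = 27, first share = 54
Difference = |27 - 54| = 27

27


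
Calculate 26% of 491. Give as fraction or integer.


Compute 26% of 491
Convert percentage: 26% = 26/100
Multiply: 491 * 26/100
= 12766/100
= 6383/50

6383/50


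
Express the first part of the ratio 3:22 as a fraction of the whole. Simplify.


Total parts = 3 + 22 = 25
First part fraction = 3/25
Simplify: 3/25 = 3/25

3/25


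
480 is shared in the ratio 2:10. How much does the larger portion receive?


Total parts = 2 + 10 = 12
Value per part = 480 / 12 = 40
First share = 2 * 40 = 80
Second share = 10 * 40 = 400
Larger share = 400

400


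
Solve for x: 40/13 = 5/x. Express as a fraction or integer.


Setting up: 40/13 = 5/x
Cross multiply: 40 * x = 13 * 5
40x = 65
x = 65/40
x = 13/8

13/8


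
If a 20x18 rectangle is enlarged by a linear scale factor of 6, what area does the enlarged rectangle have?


Original dimensions: 20 x 18
Enlargement factor = 6
New width = 20 * 6 = 120
New height = 18 * 6 = 108
New area = 120 * 108 = 12960

12960


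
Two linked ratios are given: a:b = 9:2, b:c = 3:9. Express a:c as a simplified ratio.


Given a:b = 9:2 and b:c = 3:9
Make b consistent. Multiply first ratio by 3: a:b = 27:6
Multiply second ratio by 2: b:c = 6:18
Now b = 6 in both, so a:b:c = 27:6:18
Therefore a:c = 27:18
Simplify by GCD: a:c = 3:2

3:2


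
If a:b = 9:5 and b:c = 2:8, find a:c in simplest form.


Given a:b = 9:5 and b:c = 2:8
Make b consistent. Multiply first ratio by 2: a:b = 18:10
Multiply second ratio by 5: b:c = 10:40
Now b = 10 in both, so a:b:c = 18:10:40
Therefore a:c = 18:40
Simplify by GCD: a:c = 9:20

9:20


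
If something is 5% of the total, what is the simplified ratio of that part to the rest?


Part = 5%, Remainder = 95%
Ratio = 5:95
GCD(5, 95) = 5
Simplify: 1:19 = 1:19

1:19


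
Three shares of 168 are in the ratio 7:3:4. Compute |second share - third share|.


Total parts = 7 + 3 + 4 = 14
Value per part = 168 / 14 = 12
Shares: 7*12=84, 3*12=36, 4*12=48
Second share = 36, third share = 48
Difference = |36 - 48| = 12

12


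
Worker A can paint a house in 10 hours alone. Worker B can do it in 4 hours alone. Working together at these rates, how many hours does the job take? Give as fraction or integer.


Rate of A = 1/10 job per hour
Rate of B = 1/4 job per hour
Combined rate = 1/10 + 1/4
Find common denominator: (4 + 10)/(10*4) = 14/40
Combined rate = 7/20 job per hour
Time together = 1 / (7/20) = 20/7 hours

20/7


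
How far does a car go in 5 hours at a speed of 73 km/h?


Using distance = speed * time
Speed = 73 km/h
Time = 5 hours
Distance = 73 * 5
= 365 km

365


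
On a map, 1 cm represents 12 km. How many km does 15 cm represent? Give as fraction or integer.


Map scale: 1 cm = 12 km
Measured distance on map = 15 cm
Set up proportion: 15 * 12 / 1
= 180 / 1
= 180 km

180


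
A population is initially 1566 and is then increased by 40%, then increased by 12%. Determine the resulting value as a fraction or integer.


Start: 1566
Step 1: increase by 40% => multiply by 140/100
  1566 * 140/100 = 10962/5
Step 2: increase by 12% => multiply by 112/100
  10962/5 * 112/100 = 306936/125
Final value = 306936/125

306936/125


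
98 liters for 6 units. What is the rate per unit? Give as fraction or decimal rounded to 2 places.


Total liters = 98
Number of units = 6
Unit rate = 98 / 6
= 16.33 liters per unit

16.33


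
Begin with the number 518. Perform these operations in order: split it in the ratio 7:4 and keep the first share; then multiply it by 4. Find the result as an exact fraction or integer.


Start with 518.
Step 1: Split 7:4, first share = 518 * 7/11 = 3626/11
Step 2: Multiply by 4: 3626/11 * 4 = 14504/11
Final result = 14504/11

14504/11


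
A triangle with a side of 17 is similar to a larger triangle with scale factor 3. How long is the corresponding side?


Similar triangles have proportional sides
Scale factor = 3
Smaller side = 17
Corresponding larger side = 17 * 3
= 51

51


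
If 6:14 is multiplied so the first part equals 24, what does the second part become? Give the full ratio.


Original ratio: 6:14
First term target: 24
Scale factor = 24 / 6 = 4
Multiply second term: 14 * 4 = 56
Equivalent ratio = 24:56

24:56


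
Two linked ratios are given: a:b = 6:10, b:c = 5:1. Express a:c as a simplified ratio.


Given a:b = 6:10 and b:c = 5:1
Make b consistent. Multiply first ratio by 5: a:b = 30:50
Multiply second ratio by 10: b:c = 50:10
Now b = 50 in both, so a:b:c = 30:50:10
Therefore a:c = 30:10
Simplify by GCD: a:c = 3:1

3:1


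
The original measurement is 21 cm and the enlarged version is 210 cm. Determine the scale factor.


Original length = 21 cm
Scaled length = 210 cm
Scale factor = 210 / 21
= 10

10


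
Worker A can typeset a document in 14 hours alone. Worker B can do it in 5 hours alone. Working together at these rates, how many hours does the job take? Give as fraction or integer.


Rate of A = 1/14 job per hour
Rate of B = 1/5 job per hour
Combined rate = 1/14 + 1/5
Find common denominator: (5 + 14)/(14*5) = 19/70
Combined rate = 19/70 job per hour
Time together = 1 / (19/70) = 70/19 hours

70/19


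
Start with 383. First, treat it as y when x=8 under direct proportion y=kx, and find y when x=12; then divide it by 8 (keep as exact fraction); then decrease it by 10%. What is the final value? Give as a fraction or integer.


Start with 383.
Step 1: Direct prop: k = (383)/8; new y = k*12 = 383*12/8 = 1149/2
Step 2: Divide by 8: 1149/2 / 8 = 1149/16
Step 3: Decrease by 10%: 1149/16 * 90/100 = 10341/160
Final result = 10341/160

10341/160


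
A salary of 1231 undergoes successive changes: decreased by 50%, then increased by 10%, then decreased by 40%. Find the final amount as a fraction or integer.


Start: 1231
Step 1: decrease by 50% => multiply by 50/100
  1231 * 50/100 = 1231/2
Step 2: increase by 10% => multiply by 110/100
  1231/2 * 110/100 = 13541/20
Step 3: decrease by 40% => multiply by 60/100
  13541/20 * 60/100 = 40623/100
Final value = 40623/100

40623/100


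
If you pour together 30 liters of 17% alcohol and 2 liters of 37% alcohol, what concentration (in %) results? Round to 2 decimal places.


Solute in mixture 1 = 17% of 30 L = 30*17/100 = 51/10 L
Solute in mixture 2 = 37% of 2 L = 2*37/100 = 37/50 L
Total solute = 51/10 + 37/50 = 146/25 L
Total volume = 30 + 2 = 32 L
Final concentration = 146/25/32 * 100 = 18.25%

18.25


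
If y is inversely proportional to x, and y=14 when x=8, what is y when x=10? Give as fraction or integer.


Inverse proportion: y = k/x
Find k: k = 8 * 14 = 112
Compute y at x=10: y = 112/10
y = 56/5

56/5


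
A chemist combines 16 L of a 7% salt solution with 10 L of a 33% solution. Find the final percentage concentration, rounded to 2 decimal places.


Solute in mixture 1 = 7% of 16 L = 16*7/100 = 28/25 L
Solute in mixture 2 = 33% of 10 L = 10*33/100 = 33/10 L
Total solute = 28/25 + 33/10 = 221/50 L
Total volume = 16 + 10 = 26 L
Final concentration = 221/50/26 * 100 = 17.00%

17.00


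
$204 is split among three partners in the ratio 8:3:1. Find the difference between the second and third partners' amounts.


Total parts = 8 + 3 + 1 = 12
Value per part = 204 / 12 = 17
Shares: 8*17=136, 3*17=51, 1*17=17
Second share = 51, third share = 17
Difference = |51 - 17| = 34

34


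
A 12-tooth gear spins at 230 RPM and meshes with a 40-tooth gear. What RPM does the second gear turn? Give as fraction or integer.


Gear ratio: teeth_A * RPM_A = teeth_B * RPM_B
12 * 230 = 40 * RPM_B
2760 = 40 * RPM_B
RPM_B = 2760 / 40
RPM_B = 69

69


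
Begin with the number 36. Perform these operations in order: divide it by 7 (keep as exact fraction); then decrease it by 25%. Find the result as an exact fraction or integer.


Start with 36.
Step 1: Divide by 7: 36 / 7 = 36/7
Step 2: Decrease by 25%: 36/7 * 75/100 = 27/7
Final result = 27/7

27/7


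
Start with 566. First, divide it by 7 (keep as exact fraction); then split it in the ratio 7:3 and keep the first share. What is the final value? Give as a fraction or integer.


Start with 566.
Step 1: Divide by 7: 566 / 7 = 566/7
Step 2: Split 7:3, first share = 566/7 * 7/10 = 283/5
Final result = 283/5

283/5


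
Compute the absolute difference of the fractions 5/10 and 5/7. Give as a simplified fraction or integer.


Simplify: 5/10 = 1/2 and 5/7 = 5/7
Find common denominator: LCD = 14
Convert: 7/14 and 10/14
Difference = |7 - 10|/14 = 3/14
Simplified = 3/14

3/14


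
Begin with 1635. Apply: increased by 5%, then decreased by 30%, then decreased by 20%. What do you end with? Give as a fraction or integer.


Start: 1635
Step 1: increase by 5% => multiply by 105/100
  1635 * 105/100 = 6867/4
Step 2: decrease by 30% => multiply by 70/100
  6867/4 * 70/100 = 48069/40
Step 3: decrease by 20% => multiply by 80/100
  48069/40 * 80/100 = 48069/50
Final value = 48069/50

48069/50


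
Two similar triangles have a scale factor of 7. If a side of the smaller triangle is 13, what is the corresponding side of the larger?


Similar triangles have proportional sides
Scale factor = 7
Smaller side = 13
Corresponding larger side = 13 * 7
= 91

91


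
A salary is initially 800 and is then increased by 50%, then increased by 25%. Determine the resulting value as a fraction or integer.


Start: 800
Step 1: increase by 50% => multiply by 150/100
  800 * 150/100 = 1200
Step 2: increase by 25% => multiply by 125/100
  1200 * 125/100 = 1500
Final value = 1500

1500


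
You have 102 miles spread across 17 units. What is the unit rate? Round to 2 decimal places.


Total miles = 102
Number of units = 17
Unit rate = 102 / 17
= 6 miles per unit

6


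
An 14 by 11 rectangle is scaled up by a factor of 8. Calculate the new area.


Original dimensions: 14 x 11
Enlargement factor = 8
New width = 14 * 8 = 112
New height = 11 * 8 = 88
New area = 112 * 88 = 9856

9856


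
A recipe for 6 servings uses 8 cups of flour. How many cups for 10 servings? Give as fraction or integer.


Original: 8 cups for 6 servings
Target servings = 10
Scaling factor = 10/6
New amount = 8 * 10/6
= 80/6
= 40/3 cups

40/3


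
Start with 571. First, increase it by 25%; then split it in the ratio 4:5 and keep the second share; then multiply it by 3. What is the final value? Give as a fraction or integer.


Start with 571.
Step 1: Increase by 25%: 571 * 125/100 = 2855/4
Step 2: Split 4:5, second share = 2855/4 * 5/9 = 14275/36
Step 3: Multiply by 3: 14275/36 * 3 = 14275/12
Final result = 14275/12

14275/12


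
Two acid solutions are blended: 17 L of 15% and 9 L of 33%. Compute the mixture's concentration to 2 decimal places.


Solute in mixture 1 = 15% of 17 L = 17*15/100 = 51/20 L
Solute in mixture 2 = 33% of 9 L = 9*33/100 = 297/100 L
Total solute = 51/20 + 297/100 = 138/25 L
Total volume = 17 + 9 = 26 L
Final concentration = 138/25/26 * 100 = 21.23%

21.23


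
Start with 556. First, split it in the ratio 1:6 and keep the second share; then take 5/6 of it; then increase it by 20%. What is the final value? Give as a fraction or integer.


Start with 556.
Step 1: Split 1:6, second share = 556 * 6/7 = 3336/7
Step 2: Take 5/6: 3336/7 * 5/6 = 2780/7
Step 3: Increase by 20%: 2780/7 * 120/100 = 3336/7
Final result = 3336/7

3336/7


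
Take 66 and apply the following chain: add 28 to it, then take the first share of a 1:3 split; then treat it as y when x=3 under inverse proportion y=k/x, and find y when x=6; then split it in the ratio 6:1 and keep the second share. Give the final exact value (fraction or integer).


Start with 66.
Step 1: Add 28: 66+28=94; split 1:3 first = 94*1/4 = 47/2
Step 2: Inverse prop: k = (47/2)*3; new y = k/6 = 47/2*3/6 = 47/4
Step 3: Split 6:1, second share = 47/4 * 1/7 = 47/28
Final result = 47/28

47/28


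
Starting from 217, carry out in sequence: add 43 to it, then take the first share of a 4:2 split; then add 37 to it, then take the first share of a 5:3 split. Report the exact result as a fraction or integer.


Start with 217.
Step 1: Add 43: 217+43=260; split 4:2 first = 260*4/6 = 520/3
Step 2: Add 37: 520/3+37=631/3; split 5:3 first = 631/3*5/8 = 3155/24
Final result = 3155/24

3155/24


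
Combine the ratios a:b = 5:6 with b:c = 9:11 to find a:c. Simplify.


Given a:b = 5:6 and b:c = 9:11
Make b consistent. Multiply first ratio by 9: a:b = 45:54
Multiply second ratio by 6: b:c = 54:66
Now b = 54 in both, so a:b:c = 45:54:66
Therefore a:c = 45:66
Simplify by GCD: a:c = 15:22

15:22


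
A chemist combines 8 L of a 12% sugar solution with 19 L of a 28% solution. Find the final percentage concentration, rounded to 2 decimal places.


Solute in mixture 1 = 12% of 8 L = 8*12/100 = 24/25 L
Solute in mixture 2 = 28% of 19 L = 19*28/100 = 133/25 L
Total solute = 24/25 + 133/25 = 157/25 L
Total volume = 8 + 19 = 27 L
Final concentration = 157/25/27 * 100 = 23.26%

23.26


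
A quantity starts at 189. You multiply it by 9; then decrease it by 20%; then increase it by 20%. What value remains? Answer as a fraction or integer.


Start with 189.
Step 1: Multiply by 9: 189 * 9 = 1701
Step 2: Decrease by 20%: 1701 * 80/100 = 6804/5
Step 3: Increase by 20%: 6804/5 * 120/100 = 40824/25
Final result = 40824/25

40824/25


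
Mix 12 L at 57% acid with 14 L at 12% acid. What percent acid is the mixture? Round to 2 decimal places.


Solute in mixture 1 = 57% of 12 L = 12*57/100 = 171/25 L
Solute in mixture 2 = 12% of 14 L = 14*12/100 = 42/25 L
Total solute = 171/25 + 42/25 = 213/25 L
Total volume = 12 + 14 = 26 L
Final concentration = 213/25/26 * 100 = 32.77%

32.77


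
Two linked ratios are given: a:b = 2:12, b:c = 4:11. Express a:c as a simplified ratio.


Given a:b = 2:12 and b:c = 4:11
Make b consistent. Multiply first ratio by 4: a:b = 8:48
Multiply second ratio by 12: b:c = 48:132
Now b = 48 in both, so a:b:c = 8:48:132
Therefore a:c = 8:132
Simplify by GCD: a:c = 2:33

2:33


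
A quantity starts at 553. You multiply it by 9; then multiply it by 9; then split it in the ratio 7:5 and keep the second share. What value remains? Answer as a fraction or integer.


Start with 553.
Step 1: Multiply by 9: 553 * 9 = 4977
Step 2: Multiply by 9: 4977 * 9 = 44793
Step 3: Split 7:5, second share = 44793 * 5/12 = 74655/4
Final result = 74655/4

74655/4


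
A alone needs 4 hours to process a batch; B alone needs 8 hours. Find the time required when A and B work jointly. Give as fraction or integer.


Rate of A = 1/4 job per hour
Rate of B = 1/8 job per hour
Combined rate = 1/4 + 1/8
Find common denominator: (8 + 4)/(4*8) = 12/32
Combined rate = 3/8 job per hour
Time together = 1 / (3/8) = 8/3 hours

8/3


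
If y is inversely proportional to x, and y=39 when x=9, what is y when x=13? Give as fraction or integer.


Inverse proportion: y = k/x
Find k: k = 9 * 39 = 351
Compute y at x=13: y = 351/13
y = 27

27


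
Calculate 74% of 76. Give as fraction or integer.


Compute 74% of 76
Convert percentage: 74% = 74/100
Multiply: 76 * 74/100
= 5624/100
= 1406/25

1406/25


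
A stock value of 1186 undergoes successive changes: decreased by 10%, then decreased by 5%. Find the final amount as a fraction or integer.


Start: 1186
Step 1: decrease by 10% => multiply by 90/100
  1186 * 90/100 = 5337/5
Step 2: decrease by 5% => multiply by 95/100
  5337/5 * 95/100 = 101403/100
Final value = 101403/100

101403/100


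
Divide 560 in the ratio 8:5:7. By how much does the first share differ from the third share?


Total parts = 8 + 5 + 7 = 20
Value per part = 560 / 20 = 28
Shares: 8*28=224, 5*28=140, 7*28=196
First share = 224, third share = 196
Difference = |224 - 196| = 28

28


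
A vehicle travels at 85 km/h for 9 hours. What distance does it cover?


Using distance = speed * time
Speed = 85 km/h
Time = 9 hours
Distance = 85 * 9
= 765 km

765


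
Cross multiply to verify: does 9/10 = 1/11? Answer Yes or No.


Cross multiply to check 9/10 = 1/11
Left cross product: 9 * 11 = 99
Right cross product: 10 * 1 = 10
99 != 10
Not equal, so proportions differ => No

No


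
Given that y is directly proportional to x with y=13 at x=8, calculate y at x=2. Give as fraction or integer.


Direct proportion: y = kx
Find k: k = 13/8 = 13/8
Compute y at x=2: y = 13/8 * 2
y = 13/4

13/4


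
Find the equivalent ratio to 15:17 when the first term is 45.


Original ratio: 15:17
First term target: 45
Scale factor = 45 / 15 = 3
Multiply second term: 17 * 3 = 51
Equivalent ratio = 45:51

45:51


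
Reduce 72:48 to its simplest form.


Find GCD(72, 48)
GCD = 24
Divide both by 24: 72/24 = 3, 48/24 = 2
Simplified ratio = 3:2

3:2


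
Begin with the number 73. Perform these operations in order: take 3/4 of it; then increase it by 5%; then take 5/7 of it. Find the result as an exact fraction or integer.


Start with 73.
Step 1: Take 3/4: 73 * 3/4 = 219/4
Step 2: Increase by 5%: 219/4 * 105/100 = 4599/80
Step 3: Take 5/7: 4599/80 * 5/7 = 657/16
Final result = 657/16

657/16


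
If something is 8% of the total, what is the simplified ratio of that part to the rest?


Part = 8%, Remainder = 92%
Ratio = 8:92
GCD(8, 92) = 4
Simplify: 2:23 = 2:23

2:23


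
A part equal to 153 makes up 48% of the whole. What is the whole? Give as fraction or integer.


Given: 153 is 48% of the whole
Set up: 153 = 48/100 * whole
whole = 153 * 100 / 48
whole = 15300 / 48
whole = 1275/4

1275/4


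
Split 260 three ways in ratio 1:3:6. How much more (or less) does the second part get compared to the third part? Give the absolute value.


Total parts = 1 + 3 + 6 = 10
Value per part = 260 / 10 = 26
Shares: 1*26=26, 3*26=78, 6*26=156
Second share = 78, third share = 156
Difference = |78 - 156| = 78

78


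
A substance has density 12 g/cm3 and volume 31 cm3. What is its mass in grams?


Using mass = density * volume
Density = 12 g/cm3
Volume = 31 cm3
Mass = 12 * 31
= 372 g

372


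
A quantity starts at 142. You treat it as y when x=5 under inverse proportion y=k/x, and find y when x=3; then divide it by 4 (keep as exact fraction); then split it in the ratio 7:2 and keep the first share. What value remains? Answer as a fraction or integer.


Start with 142.
Step 1: Inverse prop: k = (142)*5; new y = k/3 = 142*5/3 = 710/3
Step 2: Divide by 4: 710/3 / 4 = 355/6
Step 3: Split 7:2, first share = 355/6 * 7/9 = 2485/54
Final result = 2485/54

2485/54


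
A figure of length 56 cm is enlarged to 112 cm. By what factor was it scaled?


Original length = 56 cm
Scaled length = 112 cm
Scale factor = 112 / 56
= 2

2


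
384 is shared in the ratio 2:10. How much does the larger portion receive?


Total parts = 2 + 10 = 12
Value per part = 384 / 12 = 32
First share = 2 * 32 = 64
Second share = 10 * 32 = 320
Larger share = 320

320


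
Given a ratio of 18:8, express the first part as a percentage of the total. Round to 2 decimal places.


Total parts = 18 + 8 = 26
First part fraction = 18/26
Percentage = (18/26) * 100
= 0.692308 * 100
= 69.23%

69.23


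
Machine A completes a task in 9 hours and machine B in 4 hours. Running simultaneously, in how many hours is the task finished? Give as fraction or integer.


Rate of A = 1/9 job per hour
Rate of B = 1/4 job per hour
Combined rate = 1/9 + 1/4
Find common denominator: (4 + 9)/(9*4) = 13/36
Combined rate = 13/36 job per hour
Time together = 1 / (13/36) = 36/13 hours

36/13


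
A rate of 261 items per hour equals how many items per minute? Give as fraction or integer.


Converting from per hour to per minute
Rate = 261 items per hour
Divide by 60: 261/60
= 87/20 items per minute

87/20


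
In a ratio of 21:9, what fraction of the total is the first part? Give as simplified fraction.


Total parts = 21 + 9 = 30
First part fraction = 21/30
Simplify: 21/30 = 7/10

7/10


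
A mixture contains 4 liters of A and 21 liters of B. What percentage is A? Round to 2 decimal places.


Volume of A = 4 L
Volume of B = 21 L
Total volume = 4 + 21 = 25 L
Percentage of A = (4/25) * 100
= 16.00%

16.00


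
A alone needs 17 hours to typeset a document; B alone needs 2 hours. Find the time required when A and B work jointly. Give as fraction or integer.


Rate of A = 1/17 job per hour
Rate of B = 1/2 job per hour
Combined rate = 1/17 + 1/2
Find common denominator: (2 + 17)/(17*2) = 19/34
Combined rate = 19/34 job per hour
Time together = 1 / (19/34) = 34/19 hours

34/19


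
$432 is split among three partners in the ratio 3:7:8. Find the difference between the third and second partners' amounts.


Total parts = 3 + 7 + 8 = 18
Value per part = 432 / 18 = 24
Shares: 3*24=72, 7*24=168, 8*24=192
Third share = 192, second share = 168
Difference = |192 - 168| = 24

24


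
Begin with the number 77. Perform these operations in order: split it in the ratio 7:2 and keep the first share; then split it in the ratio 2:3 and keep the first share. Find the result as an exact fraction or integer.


Start with 77.
Step 1: Split 7:2, first share = 77 * 7/9 = 539/9
Step 2: Split 2:3, first share = 539/9 * 2/5 = 1078/45
Final result = 1078/45

1078/45


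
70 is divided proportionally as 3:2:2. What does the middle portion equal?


Ratio = 3:2:2
Total parts = 3 + 2 + 2 = 7
Value per part = 70 / 7 = 10
First share = 3 * 10 = 30
Middle share = 2 * 10 = 20
Third share = 2 * 10 = 20

20


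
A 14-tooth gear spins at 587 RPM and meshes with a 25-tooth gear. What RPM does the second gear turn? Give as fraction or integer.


Gear ratio: teeth_A * RPM_A = teeth_B * RPM_B
14 * 587 = 25 * RPM_B
8218 = 25 * RPM_B
RPM_B = 8218 / 25
RPM_B = 8218/25

8218/25


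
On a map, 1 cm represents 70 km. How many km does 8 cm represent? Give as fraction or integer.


Map scale: 1 cm = 70 km
Measured distance on map = 8 cm
Set up proportion: 8 * 70 / 1
= 560 / 1
= 560 km

560


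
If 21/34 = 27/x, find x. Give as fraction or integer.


Setting up: 21/34 = 27/x
Cross multiply: 21 * x = 34 * 27
21x = 918
x = 918/21
x = 306/7

306/7


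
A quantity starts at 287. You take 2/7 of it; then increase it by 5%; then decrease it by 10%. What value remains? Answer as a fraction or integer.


Start with 287.
Step 1: Take 2/7: 287 * 2/7 = 82
Step 2: Increase by 5%: 82 * 105/100 = 861/10
Step 3: Decrease by 10%: 861/10 * 90/100 = 7749/100
Final result = 7749/100

7749/100


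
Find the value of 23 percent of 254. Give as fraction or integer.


Compute 23% of 254
Convert percentage: 23% = 23/100
Multiply: 254 * 23/100
= 5842/100
= 2921/50

2921/50


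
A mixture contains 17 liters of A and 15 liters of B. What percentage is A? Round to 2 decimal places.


Volume of A = 17 L
Volume of B = 15 L
Total volume = 17 + 15 = 32 L
Percentage of A = (17/32) * 100
= 53.13%

53.13


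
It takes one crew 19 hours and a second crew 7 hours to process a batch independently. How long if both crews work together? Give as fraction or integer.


Rate of A = 1/19 job per hour
Rate of B = 1/7 job per hour
Combined rate = 1/19 + 1/7
Find common denominator: (7 + 19)/(19*7) = 26/133
Combined rate = 26/133 job per hour
Time together = 1 / (26/133) = 133/26 hours

133/26


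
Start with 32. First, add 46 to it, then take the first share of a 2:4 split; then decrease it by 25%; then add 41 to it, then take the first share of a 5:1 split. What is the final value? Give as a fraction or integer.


Start with 32.
Step 1: Add 46: 32+46=78; split 2:4 first = 78*2/6 = 26
Step 2: Decrease by 25%: 26 * 75/100 = 39/2
Step 3: Add 41: 39/2+41=121/2; split 5:1 first = 121/2*5/6 = 605/12
Final result = 605/12

605/12


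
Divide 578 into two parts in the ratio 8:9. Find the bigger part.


Total parts = 8 + 9 = 17
Value per part = 578 / 17 = 34
First share = 8 * 34 = 272
Second share = 9 * 34 = 306
Larger share = 306

306


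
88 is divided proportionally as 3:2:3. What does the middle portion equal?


Ratio = 3:2:3
Total parts = 3 + 2 + 3 = 8
Value per part = 88 / 8 = 11
First share = 3 * 11 = 33
Middle share = 2 * 11 = 22
Third share = 3 * 11 = 33

22


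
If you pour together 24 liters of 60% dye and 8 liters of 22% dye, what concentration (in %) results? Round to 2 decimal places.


Solute in mixture 1 = 60% of 24 L = 24*60/100 = 72/5 L
Solute in mixture 2 = 22% of 8 L = 8*22/100 = 44/25 L
Total solute = 72/5 + 44/25 = 404/25 L
Total volume = 24 + 8 = 32 L
Final concentration = 404/25/32 * 100 = 50.50%

50.50


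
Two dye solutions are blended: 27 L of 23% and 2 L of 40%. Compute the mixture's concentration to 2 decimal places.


Solute in mixture 1 = 23% of 27 L = 27*23/100 = 621/100 L
Solute in mixture 2 = 40% of 2 L = 2*40/100 = 4/5 L
Total solute = 621/100 + 4/5 = 701/100 L
Total volume = 27 + 2 = 29 L
Final concentration = 701/100/29 * 100 = 24.17%

24.17


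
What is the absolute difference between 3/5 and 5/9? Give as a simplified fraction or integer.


Simplify: 3/5 = 3/5 and 5/9 = 5/9
Find common denominator: LCD = 45
Convert: 27/45 and 25/45
Difference = |27 - 25|/45 = 2/45
Simplified = 2/45

2/45


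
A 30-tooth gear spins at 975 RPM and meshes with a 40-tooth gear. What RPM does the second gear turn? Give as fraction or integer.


Gear ratio: teeth_A * RPM_A = teeth_B * RPM_B
30 * 975 = 40 * RPM_B
29250 = 40 * RPM_B
RPM_B = 29250 / 40
RPM_B = 2925/4

2925/4


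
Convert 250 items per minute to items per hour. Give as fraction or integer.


Converting from per minute to per hour
Rate = 250 items per minute
Multiply by 60: 250 * 60
= 15000 items per hour

15000


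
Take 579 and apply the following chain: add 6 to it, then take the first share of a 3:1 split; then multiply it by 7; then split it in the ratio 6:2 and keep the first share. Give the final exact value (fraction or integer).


Start with 579.
Step 1: Add 6: 579+6=585; split 3:1 first = 585*3/4 = 1755/4
Step 2: Multiply by 7: 1755/4 * 7 = 12285/4
Step 3: Split 6:2, first share = 12285/4 * 6/8 = 36855/16
Final result = 36855/16

36855/16


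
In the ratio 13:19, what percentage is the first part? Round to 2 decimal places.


Total parts = 13 + 19 = 32
First part fraction = 13/32
Percentage = (13/32) * 100
= 0.40625 * 100
= 40.63%

40.63


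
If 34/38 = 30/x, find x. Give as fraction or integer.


Setting up: 34/38 = 30/x
Cross multiply: 34 * x = 38 * 30
34x = 1140
x = 1140/34
x = 570/17

570/17


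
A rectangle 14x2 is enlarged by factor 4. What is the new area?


Original dimensions: 14 x 2
Enlargement factor = 4
New width = 14 * 4 = 56
New height = 2 * 4 = 8
New area = 56 * 8 = 448

448


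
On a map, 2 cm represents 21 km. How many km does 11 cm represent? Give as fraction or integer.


Map scale: 2 cm = 21 km
Measured distance on map = 11 cm
Set up proportion: 11 * 21 / 2
= 231 / 2
= 231/2 km

231/2


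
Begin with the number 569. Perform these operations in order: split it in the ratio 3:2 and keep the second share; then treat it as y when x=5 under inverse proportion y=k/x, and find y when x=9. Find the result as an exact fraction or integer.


Start with 569.
Step 1: Split 3:2, second share = 569 * 2/5 = 1138/5
Step 2: Inverse prop: k = (1138/5)*5; new y = k/9 = 1138/5*5/9 = 1138/9
Final result = 1138/9

1138/9


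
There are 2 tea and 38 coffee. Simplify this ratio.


Find GCD(2, 38)
GCD = 2
Divide both by 2: 2/2 = 1, 38/2 = 19
Simplified ratio = 1:19

1:19


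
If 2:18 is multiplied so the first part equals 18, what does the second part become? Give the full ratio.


Original ratio: 2:18
First term target: 18
Scale factor = 18 / 2 = 9
Multiply second term: 18 * 9 = 162
Equivalent ratio = 18:162

18:162


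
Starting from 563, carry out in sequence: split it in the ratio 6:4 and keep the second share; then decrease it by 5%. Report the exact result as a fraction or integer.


Start with 563.
Step 1: Split 6:4, second share = 563 * 4/10 = 1126/5
Step 2: Decrease by 5%: 1126/5 * 95/100 = 10697/50
Final result = 10697/50

10697/50


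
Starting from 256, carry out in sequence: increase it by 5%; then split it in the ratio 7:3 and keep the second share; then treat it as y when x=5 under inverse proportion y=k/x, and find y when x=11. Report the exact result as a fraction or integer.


Start with 256.
Step 1: Increase by 5%: 256 * 105/100 = 1344/5
Step 2: Split 7:3, second share = 1344/5 * 3/10 = 2016/25
Step 3: Inverse prop: k = (2016/25)*5; new y = k/11 = 2016/25*5/11 = 2016/55
Final result = 2016/55

2016/55


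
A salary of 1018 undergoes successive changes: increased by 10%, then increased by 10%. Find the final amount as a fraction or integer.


Start: 1018
Step 1: increase by 10% => multiply by 110/100
  1018 * 110/100 = 5599/5
Step 2: increase by 10% => multiply by 110/100
  5599/5 * 110/100 = 61589/50
Final value = 61589/50

61589/50


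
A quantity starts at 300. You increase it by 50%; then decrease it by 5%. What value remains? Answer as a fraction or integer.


Start with 300.
Step 1: Increase by 50%: 300 * 150/100 = 450
Step 2: Decrease by 5%: 450 * 95/100 = 855/2
Final result = 855/2

855/2


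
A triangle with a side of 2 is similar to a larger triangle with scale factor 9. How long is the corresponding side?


Similar triangles have proportional sides
Scale factor = 9
Smaller side = 2
Corresponding larger side = 2 * 9
= 18

18


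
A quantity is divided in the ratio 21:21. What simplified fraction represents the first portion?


Total parts = 21 + 21 = 42
First part fraction = 21/42
Simplify: 21/42 = 1/2

1/2


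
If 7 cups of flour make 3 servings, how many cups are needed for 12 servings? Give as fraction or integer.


Original: 7 cups for 3 servings
Target servings = 12
Scaling factor = 12/3
New amount = 7 * 12/3
= 84/3
= 28 cups

28


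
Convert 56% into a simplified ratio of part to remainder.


Part = 56%, Remainder = 44%
Ratio = 56:44
GCD(56, 44) = 4
Simplify: 14:11 = 14:11

14:11


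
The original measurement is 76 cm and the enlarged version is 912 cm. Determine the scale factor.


Original length = 76 cm
Scaled length = 912 cm
Scale factor = 912 / 76
= 12

12


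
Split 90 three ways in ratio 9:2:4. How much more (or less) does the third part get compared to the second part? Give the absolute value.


Total parts = 9 + 2 + 4 = 15
Value per part = 90 / 15 = 6
Shares: 9*6=54, 2*6=12, 4*6=24
Third share = 24, second share = 12
Difference = |24 - 12| = 12

12


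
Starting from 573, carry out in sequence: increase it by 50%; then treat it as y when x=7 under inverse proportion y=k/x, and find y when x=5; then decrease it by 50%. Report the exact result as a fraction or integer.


Start with 573.
Step 1: Increase by 50%: 573 * 150/100 = 1719/2
Step 2: Inverse prop: k = (1719/2)*7; new y = k/5 = 1719/2*7/5 = 12033/10
Step 3: Decrease by 50%: 12033/10 * 50/100 = 12033/20
Final result = 12033/20

12033/20


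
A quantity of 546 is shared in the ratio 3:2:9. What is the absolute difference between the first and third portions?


Total parts = 3 + 2 + 9 = 14
Value per part = 546 / 14 = 39
Shares: 3*39=117, 2*39=78, 9*39=351
First share = 117, third share = 351
Difference = |117 - 351| = 234

234


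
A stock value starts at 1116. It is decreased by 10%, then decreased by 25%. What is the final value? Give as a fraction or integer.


Start: 1116
Step 1: decrease by 10% => multiply by 90/100
  1116 * 90/100 = 5022/5
Step 2: decrease by 25% => multiply by 75/100
  5022/5 * 75/100 = 7533/10
Final value = 7533/10

7533/10


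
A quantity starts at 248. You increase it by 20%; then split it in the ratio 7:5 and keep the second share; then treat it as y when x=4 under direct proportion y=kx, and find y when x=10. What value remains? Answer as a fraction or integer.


Start with 248.
Step 1: Increase by 20%: 248 * 120/100 = 1488/5
Step 2: Split 7:5, second share = 1488/5 * 5/12 = 124
Step 3: Direct prop: k = (124)/4; new y = k*10 = 124*10/4 = 310
Final result = 310

310


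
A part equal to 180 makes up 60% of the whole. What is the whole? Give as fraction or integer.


Given: 180 is 60% of the whole
Set up: 180 = 60/100 * whole
whole = 180 * 100 / 60
whole = 18000 / 60
whole = 300

300


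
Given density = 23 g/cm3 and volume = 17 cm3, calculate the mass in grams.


Using mass = density * volume
Density = 23 g/cm3
Volume = 17 cm3
Mass = 23 * 17
= 391 g

391


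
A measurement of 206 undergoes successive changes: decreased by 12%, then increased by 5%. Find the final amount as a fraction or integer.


Start: 206
Step 1: decrease by 12% => multiply by 88/100
  206 * 88/100 = 4532/25
Step 2: increase by 5% => multiply by 105/100
  4532/25 * 105/100 = 23793/125
Final value = 23793/125

23793/125


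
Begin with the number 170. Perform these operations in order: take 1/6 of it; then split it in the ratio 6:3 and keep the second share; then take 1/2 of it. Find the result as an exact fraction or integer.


Start with 170.
Step 1: Take 1/6: 170 * 1/6 = 85/3
Step 2: Split 6:3, second share = 85/3 * 3/9 = 85/9
Step 3: Take 1/2: 85/9 * 1/2 = 85/18
Final result = 85/18

85/18


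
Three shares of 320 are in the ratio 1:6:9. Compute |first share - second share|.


Total parts = 1 + 6 + 9 = 16
Value per part = 320 / 16 = 20
Shares: 1*20=20, 6*20=120, 9*20=180
First share = 20, second share = 120
Difference = |20 - 120| = 100

100


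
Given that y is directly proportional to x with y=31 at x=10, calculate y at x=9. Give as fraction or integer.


Direct proportion: y = kx
Find k: k = 31/10 = 31/10
Compute y at x=9: y = 31/10 * 9
y = 279/10

279/10


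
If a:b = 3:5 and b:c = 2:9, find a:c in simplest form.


Given a:b = 3:5 and b:c = 2:9
Make b consistent. Multiply first ratio by 2: a:b = 6:10
Multiply second ratio by 5: b:c = 10:45
Now b = 10 in both, so a:b:c = 6:10:45
Therefore a:c = 6:45
Simplify by GCD: a:c = 2:15

2:15


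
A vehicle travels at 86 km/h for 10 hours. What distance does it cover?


Using distance = speed * time
Speed = 86 km/h
Time = 10 hours
Distance = 86 * 10
= 860 km

860


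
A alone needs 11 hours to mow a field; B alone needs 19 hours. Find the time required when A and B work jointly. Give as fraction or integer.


Rate of A = 1/11 job per hour
Rate of B = 1/19 job per hour
Combined rate = 1/11 + 1/19
Find common denominator: (19 + 11)/(11*19) = 30/209
Combined rate = 30/209 job per hour
Time together = 1 / (30/209) = 209/30 hours

209/30
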